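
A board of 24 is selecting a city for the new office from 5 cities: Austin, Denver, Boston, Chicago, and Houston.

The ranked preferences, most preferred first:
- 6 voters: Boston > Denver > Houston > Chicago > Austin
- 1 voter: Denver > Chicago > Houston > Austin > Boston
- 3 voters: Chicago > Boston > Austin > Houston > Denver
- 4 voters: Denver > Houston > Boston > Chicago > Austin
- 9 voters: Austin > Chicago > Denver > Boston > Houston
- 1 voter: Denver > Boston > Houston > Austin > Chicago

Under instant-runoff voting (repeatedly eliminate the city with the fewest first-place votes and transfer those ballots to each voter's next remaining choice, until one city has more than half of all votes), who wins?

Round 1: Austin 9, Denver 6, Boston 6, Chicago 3, Houston 0. Houston eliminated.
Round 2: Austin 9, Denver 6, Boston 6, Chicago 3. Chicago eliminated.
Round 3: Austin 9, Denver 6, Boston 9. Denver eliminated.
Round 4: Austin 10, Boston 14. Boston has a majority (≥13).

Boston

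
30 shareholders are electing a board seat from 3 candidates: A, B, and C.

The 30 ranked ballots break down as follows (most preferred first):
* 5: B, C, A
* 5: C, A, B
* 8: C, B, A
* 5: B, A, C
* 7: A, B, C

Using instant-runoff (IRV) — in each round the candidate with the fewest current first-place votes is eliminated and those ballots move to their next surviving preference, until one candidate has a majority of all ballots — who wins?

Round 1: A 7, B 10, C 13. A eliminated.
Round 2: B 17, C 13. B has a majority (≥16).

B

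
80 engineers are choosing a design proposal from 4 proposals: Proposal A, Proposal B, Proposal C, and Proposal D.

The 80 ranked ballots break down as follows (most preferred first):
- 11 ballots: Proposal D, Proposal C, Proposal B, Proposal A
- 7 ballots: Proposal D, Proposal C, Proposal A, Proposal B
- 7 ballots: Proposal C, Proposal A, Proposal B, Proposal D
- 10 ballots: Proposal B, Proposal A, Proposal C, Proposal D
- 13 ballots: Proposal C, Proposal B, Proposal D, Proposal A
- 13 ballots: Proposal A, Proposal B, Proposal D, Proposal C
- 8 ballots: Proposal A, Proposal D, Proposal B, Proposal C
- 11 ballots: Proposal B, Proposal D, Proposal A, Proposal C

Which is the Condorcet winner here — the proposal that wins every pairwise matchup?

Proposal B

Proposal B vs Proposal A: 45–35
Proposal B vs Proposal C: 42–38
Proposal B vs Proposal D: 54–26
Proposal B beats every other proposal.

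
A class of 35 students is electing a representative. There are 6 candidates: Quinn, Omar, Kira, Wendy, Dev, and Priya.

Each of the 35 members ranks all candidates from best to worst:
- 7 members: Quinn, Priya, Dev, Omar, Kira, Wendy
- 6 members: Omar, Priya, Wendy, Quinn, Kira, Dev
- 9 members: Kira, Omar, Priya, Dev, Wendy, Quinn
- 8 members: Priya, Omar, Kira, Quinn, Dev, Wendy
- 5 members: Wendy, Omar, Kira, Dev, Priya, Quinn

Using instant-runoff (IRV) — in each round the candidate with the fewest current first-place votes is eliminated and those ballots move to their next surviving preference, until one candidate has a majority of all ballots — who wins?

Round 1: Quinn 7, Omar 6, Kira 9, Wendy 5, Dev 0, Priya 8. Dev eliminated.
Round 2: Quinn 7, Omar 6, Kira 9, Wendy 5, Priya 8. Wendy eliminated.
Round 3: Quinn 7, Omar 11, Kira 9, Priya 8. Quinn eliminated.
Round 4: Omar 11, Kira 9, Priya 15. Kira eliminated.
Round 5: Omar 20, Priya 15. Omar has a majority (≥18).

Omar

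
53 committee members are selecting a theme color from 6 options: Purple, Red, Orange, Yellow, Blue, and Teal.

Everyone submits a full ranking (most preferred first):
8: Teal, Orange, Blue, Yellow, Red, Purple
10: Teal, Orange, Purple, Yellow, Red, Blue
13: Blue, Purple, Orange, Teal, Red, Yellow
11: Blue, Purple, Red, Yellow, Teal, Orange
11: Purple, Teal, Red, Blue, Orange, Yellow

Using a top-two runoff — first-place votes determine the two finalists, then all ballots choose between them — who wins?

Round 1 first-place votes: Purple 11, Red 0, Orange 0, Yellow 0, Blue 24, Teal 18. Blue and Teal advance.
Runoff: Blue is ranked above Teal on 24 ballots, Teal above Blue on 29.

Teal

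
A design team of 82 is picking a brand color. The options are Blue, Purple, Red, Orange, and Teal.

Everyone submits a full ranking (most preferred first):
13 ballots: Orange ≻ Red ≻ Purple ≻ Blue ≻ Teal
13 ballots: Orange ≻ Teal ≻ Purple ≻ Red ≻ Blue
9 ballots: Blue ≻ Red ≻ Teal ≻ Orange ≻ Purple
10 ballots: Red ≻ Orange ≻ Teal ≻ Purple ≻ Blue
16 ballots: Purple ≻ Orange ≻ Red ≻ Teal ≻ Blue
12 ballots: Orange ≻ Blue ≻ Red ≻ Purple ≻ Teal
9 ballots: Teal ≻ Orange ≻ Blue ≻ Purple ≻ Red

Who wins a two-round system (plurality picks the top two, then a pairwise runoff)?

Orange

Round 1 first-place votes: Blue 9, Purple 16, Red 10, Orange 38, Teal 9. Orange and Purple advance.
Runoff: Orange is ranked above Purple on 66 ballots, Purple above Orange on 16.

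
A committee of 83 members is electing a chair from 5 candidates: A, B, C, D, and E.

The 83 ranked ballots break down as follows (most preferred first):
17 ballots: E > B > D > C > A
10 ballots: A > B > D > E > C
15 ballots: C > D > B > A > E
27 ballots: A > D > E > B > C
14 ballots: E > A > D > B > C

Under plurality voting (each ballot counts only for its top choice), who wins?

A

First-place votes: A 37, B 0, C 15, D 0, E 31.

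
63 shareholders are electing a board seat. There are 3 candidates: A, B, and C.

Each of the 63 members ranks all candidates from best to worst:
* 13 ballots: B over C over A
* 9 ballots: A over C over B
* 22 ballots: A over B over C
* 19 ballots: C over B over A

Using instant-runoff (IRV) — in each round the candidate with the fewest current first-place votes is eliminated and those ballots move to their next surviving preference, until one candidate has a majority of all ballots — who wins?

Round 1: A 31, B 13, C 19. B eliminated.
Round 2: A 31, C 32. C has a majority (≥32).

C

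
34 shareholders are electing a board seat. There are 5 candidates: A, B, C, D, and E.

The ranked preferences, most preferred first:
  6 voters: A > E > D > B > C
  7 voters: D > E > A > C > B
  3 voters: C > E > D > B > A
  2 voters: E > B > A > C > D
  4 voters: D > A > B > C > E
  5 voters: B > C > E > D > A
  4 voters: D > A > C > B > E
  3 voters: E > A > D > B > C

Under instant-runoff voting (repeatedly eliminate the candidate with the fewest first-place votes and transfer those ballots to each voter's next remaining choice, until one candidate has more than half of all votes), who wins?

Round 1: A 6, B 5, C 3, D 15, E 5. C eliminated.
Round 2: A 6, B 5, D 15, E 8. B eliminated.
Round 3: A 6, D 15, E 13. A eliminated.
Round 4: D 15, E 19. E has a majority (≥18).

E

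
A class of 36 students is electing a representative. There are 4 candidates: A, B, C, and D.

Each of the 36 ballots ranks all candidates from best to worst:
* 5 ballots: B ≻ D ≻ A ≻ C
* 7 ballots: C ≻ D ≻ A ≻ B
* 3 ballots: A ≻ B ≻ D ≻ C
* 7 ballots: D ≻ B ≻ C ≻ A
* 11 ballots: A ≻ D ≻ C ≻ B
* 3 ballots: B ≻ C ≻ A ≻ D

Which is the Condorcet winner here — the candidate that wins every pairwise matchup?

D

D vs A: 19–17
D vs B: 25–11
D vs C: 26–10
D beats every other candidate.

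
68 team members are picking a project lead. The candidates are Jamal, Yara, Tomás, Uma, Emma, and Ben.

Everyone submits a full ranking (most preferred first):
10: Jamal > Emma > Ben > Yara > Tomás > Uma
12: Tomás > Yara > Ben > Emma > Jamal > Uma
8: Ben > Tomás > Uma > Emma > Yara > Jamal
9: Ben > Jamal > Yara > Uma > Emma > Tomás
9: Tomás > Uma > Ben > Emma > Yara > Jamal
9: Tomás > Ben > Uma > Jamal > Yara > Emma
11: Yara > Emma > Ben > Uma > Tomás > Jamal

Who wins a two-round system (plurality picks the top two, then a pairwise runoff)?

Round 1 first-place votes: Jamal 10, Yara 11, Tomás 30, Uma 0, Emma 0, Ben 17. Tomás and Ben advance.
Runoff: Tomás is ranked above Ben on 30 ballots, Ben above Tomás on 38.

Ben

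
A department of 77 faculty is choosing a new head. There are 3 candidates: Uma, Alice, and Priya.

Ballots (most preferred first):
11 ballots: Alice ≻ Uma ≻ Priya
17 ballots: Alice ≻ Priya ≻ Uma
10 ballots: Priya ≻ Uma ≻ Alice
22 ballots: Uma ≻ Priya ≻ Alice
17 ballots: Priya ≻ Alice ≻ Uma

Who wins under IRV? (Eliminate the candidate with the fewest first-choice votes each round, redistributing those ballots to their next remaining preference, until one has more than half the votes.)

Round 1: Uma 22, Alice 28, Priya 27. Uma eliminated.
Round 2: Alice 28, Priya 49. Priya has a majority (≥39).

Priya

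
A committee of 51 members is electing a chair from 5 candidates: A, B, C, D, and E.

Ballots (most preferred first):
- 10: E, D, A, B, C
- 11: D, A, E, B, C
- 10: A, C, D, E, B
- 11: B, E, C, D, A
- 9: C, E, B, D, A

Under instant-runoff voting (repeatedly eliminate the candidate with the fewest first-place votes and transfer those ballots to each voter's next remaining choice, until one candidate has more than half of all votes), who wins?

E

Round 1: A 10, B 11, C 9, D 11, E 10. C eliminated.
Round 2: A 10, B 11, D 11, E 19. A eliminated.
Round 3: B 11, D 21, E 19. B eliminated.
Round 4: D 21, E 30. E has a majority (≥26).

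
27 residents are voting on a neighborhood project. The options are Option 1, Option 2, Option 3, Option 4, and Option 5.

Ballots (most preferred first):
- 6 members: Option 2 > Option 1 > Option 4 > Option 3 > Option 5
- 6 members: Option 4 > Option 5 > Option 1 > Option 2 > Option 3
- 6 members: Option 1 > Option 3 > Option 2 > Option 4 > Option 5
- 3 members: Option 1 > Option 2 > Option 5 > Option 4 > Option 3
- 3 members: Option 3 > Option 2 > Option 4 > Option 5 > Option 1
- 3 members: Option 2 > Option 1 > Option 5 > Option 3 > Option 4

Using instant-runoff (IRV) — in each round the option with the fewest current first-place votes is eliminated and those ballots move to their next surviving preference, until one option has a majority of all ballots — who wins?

Round 1: Option 1 9, Option 2 9, Option 3 3, Option 4 6, Option 5 0. Option 5 eliminated.
Round 2: Option 1 9, Option 2 9, Option 3 3, Option 4 6. Option 3 eliminated.
Round 3: Option 1 9, Option 2 12, Option 4 6. Option 4 eliminated.
Round 4: Option 1 15, Option 2 12. Option 1 has a majority (≥14).

Option 1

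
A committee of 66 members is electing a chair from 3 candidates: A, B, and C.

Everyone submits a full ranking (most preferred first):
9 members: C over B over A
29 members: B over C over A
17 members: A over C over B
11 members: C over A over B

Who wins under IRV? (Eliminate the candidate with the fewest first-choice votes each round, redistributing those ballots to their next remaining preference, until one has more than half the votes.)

C

Round 1: A 17, B 29, C 20. A eliminated.
Round 2: B 29, C 37. C has a majority (≥34).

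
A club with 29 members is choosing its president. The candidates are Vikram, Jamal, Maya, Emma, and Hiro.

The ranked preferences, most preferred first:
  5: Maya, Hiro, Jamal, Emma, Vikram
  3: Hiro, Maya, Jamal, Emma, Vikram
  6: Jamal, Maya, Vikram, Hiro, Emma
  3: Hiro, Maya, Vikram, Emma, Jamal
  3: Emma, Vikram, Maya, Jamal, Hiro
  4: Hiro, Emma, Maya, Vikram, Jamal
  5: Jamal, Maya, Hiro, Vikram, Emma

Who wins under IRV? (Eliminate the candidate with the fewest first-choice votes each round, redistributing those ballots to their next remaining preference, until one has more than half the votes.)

Round 1: Vikram 0, Jamal 11, Maya 5, Emma 3, Hiro 10. Vikram eliminated.
Round 2: Jamal 11, Maya 5, Emma 3, Hiro 10. Emma eliminated.
Round 3: Jamal 11, Maya 8, Hiro 10. Maya eliminated.
Round 4: Jamal 14, Hiro 15. Hiro has a majority (≥15).

Hiro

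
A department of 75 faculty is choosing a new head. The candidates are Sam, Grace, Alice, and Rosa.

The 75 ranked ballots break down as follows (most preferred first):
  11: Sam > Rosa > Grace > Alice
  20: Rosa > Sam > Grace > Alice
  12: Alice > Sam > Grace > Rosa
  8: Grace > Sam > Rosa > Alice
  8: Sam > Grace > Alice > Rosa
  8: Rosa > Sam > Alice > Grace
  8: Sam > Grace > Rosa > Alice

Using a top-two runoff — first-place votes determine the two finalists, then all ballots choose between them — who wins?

Round 1 first-place votes: Sam 27, Grace 8, Alice 12, Rosa 28. Rosa and Sam advance.
Runoff: Rosa is ranked above Sam on 28 ballots, Sam above Rosa on 47.

Sam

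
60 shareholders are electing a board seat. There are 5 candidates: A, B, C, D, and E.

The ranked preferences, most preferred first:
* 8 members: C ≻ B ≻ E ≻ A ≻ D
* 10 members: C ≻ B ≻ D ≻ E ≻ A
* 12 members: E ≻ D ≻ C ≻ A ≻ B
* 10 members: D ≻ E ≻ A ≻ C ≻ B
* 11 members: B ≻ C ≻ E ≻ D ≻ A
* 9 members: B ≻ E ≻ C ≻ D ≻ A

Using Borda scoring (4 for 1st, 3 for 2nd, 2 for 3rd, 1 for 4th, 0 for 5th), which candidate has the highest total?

C

A: 8×1 + 10×0 + 12×1 + 10×2 + 11×0 + 9×0 = 40
B: 8×3 + 10×3 + 12×0 + 10×0 + 11×4 + 9×4 = 134
C: 8×4 + 10×4 + 12×2 + 10×1 + 11×3 + 9×2 = 157
D: 8×0 + 10×2 + 12×3 + 10×4 + 11×1 + 9×1 = 116
E: 8×2 + 10×1 + 12×4 + 10×3 + 11×2 + 9×3 = 153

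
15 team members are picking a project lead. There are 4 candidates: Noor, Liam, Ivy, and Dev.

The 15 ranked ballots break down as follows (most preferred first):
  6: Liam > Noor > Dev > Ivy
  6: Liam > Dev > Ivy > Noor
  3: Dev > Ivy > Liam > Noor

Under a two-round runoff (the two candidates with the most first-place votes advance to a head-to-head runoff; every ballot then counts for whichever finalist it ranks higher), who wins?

Round 1 first-place votes: Noor 0, Liam 12, Ivy 0, Dev 3. Liam and Dev advance.
Runoff: Liam is ranked above Dev on 12 ballots, Dev above Liam on 3.

Liam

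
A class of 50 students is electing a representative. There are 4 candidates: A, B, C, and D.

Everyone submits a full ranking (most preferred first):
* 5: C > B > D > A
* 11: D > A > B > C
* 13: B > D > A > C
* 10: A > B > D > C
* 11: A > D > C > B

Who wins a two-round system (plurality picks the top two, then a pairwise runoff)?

A

Round 1 first-place votes: A 21, B 13, C 5, D 11. A and B advance.
Runoff: A is ranked above B on 32 ballots, B above A on 18.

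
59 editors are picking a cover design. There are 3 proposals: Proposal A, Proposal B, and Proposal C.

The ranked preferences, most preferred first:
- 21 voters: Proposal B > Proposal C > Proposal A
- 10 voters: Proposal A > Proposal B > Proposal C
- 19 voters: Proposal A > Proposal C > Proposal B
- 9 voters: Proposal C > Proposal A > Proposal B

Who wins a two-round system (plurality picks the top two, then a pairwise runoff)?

Proposal A

Round 1 first-place votes: Proposal A 29, Proposal B 21, Proposal C 9. Proposal A and Proposal B advance.
Runoff: Proposal A is ranked above Proposal B on 38 ballots, Proposal B above Proposal A on 21.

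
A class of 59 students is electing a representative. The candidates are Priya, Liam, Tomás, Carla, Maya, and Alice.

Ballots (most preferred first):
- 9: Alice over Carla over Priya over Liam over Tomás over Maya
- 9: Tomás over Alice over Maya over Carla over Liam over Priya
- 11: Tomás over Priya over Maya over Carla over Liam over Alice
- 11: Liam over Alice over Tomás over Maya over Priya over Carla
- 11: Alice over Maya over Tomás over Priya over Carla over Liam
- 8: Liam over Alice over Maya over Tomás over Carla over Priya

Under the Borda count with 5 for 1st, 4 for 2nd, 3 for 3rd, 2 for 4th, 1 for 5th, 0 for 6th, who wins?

Priya: 9×3 + 9×0 + 11×4 + 11×1 + 11×2 + 8×0 = 104
Liam: 9×2 + 9×1 + 11×1 + 11×5 + 11×0 + 8×5 = 133
Tomás: 9×1 + 9×5 + 11×5 + 11×3 + 11×3 + 8×2 = 191
Carla: 9×4 + 9×2 + 11×2 + 11×0 + 11×1 + 8×1 = 95
Maya: 9×0 + 9×3 + 11×3 + 11×2 + 11×4 + 8×3 = 150
Alice: 9×5 + 9×4 + 11×0 + 11×4 + 11×5 + 8×4 = 212

Alice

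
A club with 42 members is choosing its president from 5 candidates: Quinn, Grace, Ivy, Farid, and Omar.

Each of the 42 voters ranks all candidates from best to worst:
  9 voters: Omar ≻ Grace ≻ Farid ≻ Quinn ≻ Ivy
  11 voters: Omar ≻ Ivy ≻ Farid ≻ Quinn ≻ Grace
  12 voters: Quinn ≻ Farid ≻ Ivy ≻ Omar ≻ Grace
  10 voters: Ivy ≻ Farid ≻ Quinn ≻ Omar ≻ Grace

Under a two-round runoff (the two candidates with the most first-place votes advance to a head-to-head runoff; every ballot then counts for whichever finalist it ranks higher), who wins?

Round 1 first-place votes: Quinn 12, Grace 0, Ivy 10, Farid 0, Omar 20. Omar and Quinn advance.
Runoff: Omar is ranked above Quinn on 20 ballots, Quinn above Omar on 22.

Quinn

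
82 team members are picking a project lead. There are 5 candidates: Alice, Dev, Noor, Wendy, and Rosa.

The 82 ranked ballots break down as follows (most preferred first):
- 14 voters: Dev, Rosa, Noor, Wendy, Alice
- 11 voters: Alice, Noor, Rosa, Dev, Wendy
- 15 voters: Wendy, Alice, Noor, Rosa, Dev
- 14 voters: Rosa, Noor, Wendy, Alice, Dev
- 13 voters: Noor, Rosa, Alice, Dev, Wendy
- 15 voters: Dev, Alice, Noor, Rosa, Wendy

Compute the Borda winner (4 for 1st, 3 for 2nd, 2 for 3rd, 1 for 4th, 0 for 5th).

Noor

Alice: 14×0 + 11×4 + 15×3 + 14×1 + 13×2 + 15×3 = 174
Dev: 14×4 + 11×1 + 15×0 + 14×0 + 13×1 + 15×4 = 140
Noor: 14×2 + 11×3 + 15×2 + 14×3 + 13×4 + 15×2 = 215
Wendy: 14×1 + 11×0 + 15×4 + 14×2 + 13×0 + 15×0 = 102
Rosa: 14×3 + 11×2 + 15×1 + 14×4 + 13×3 + 15×1 = 189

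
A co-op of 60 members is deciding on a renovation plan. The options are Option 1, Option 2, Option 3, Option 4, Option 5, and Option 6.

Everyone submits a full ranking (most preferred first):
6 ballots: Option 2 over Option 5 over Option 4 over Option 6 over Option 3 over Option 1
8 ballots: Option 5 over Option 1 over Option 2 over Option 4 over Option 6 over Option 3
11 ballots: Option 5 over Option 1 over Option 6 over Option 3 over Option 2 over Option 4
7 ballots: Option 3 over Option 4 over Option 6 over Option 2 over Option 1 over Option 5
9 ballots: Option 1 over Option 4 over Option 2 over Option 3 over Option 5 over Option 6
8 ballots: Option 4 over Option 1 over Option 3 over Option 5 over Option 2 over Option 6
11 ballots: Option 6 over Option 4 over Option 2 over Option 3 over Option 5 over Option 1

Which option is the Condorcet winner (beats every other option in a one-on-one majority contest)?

Option 4 vs Option 1: 32–28
Option 4 vs Option 2: 35–25
Option 4 vs Option 3: 42–18
Option 4 vs Option 5: 35–25
Option 4 vs Option 6: 38–22
Option 4 beats every other option.

Option 4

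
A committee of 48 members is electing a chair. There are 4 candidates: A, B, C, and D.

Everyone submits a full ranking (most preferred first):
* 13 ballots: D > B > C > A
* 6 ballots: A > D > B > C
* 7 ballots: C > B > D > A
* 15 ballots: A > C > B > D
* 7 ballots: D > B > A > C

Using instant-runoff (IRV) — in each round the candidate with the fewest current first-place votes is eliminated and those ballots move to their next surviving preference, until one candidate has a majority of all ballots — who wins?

D

Round 1: A 21, B 0, C 7, D 20. B eliminated.
Round 2: A 21, C 7, D 20. C eliminated.
Round 3: A 21, D 27. D has a majority (≥25).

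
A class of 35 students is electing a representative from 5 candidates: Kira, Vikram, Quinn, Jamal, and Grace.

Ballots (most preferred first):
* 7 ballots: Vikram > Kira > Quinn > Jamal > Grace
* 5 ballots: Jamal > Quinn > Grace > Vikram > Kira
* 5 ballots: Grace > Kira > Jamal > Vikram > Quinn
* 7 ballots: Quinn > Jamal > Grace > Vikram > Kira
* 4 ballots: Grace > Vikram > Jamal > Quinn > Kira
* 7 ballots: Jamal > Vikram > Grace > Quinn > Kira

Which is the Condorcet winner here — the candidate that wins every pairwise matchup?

Jamal vs Kira: 23–12
Jamal vs Vikram: 24–11
Jamal vs Quinn: 21–14
Jamal vs Grace: 26–9
Jamal beats every other candidate.

Jamal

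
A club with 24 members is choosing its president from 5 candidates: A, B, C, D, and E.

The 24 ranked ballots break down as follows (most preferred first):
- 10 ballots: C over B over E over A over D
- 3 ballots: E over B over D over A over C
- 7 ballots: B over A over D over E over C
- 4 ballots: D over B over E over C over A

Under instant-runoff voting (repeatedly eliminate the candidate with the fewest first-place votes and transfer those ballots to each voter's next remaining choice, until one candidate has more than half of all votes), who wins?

B

Round 1: A 0, B 7, C 10, D 4, E 3. A eliminated.
Round 2: B 7, C 10, D 4, E 3. E eliminated.
Round 3: B 10, C 10, D 4. D eliminated.
Round 4: B 14, C 10. B has a majority (≥13).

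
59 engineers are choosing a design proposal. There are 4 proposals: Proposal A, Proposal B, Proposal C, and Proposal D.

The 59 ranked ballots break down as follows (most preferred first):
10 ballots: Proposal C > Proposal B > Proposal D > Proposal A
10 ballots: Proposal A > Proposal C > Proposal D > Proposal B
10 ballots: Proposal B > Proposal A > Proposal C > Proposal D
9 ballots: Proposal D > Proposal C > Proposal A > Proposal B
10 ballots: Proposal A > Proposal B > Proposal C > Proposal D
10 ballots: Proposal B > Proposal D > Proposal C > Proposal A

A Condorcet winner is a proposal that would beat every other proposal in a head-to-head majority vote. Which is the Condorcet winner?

Proposal B

Proposal B vs Proposal A: 30–29
Proposal B vs Proposal C: 30–29
Proposal B vs Proposal D: 40–19
Proposal B beats every other proposal.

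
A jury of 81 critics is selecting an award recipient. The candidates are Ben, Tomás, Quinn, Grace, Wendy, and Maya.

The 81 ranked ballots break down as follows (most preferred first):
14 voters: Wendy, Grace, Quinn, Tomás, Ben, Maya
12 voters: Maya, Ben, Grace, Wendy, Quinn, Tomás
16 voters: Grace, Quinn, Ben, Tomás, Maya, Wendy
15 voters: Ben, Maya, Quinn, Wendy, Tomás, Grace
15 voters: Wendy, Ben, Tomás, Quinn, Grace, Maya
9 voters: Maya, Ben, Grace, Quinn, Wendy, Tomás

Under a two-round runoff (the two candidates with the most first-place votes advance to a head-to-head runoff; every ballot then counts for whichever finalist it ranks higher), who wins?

Maya

Round 1 first-place votes: Ben 15, Tomás 0, Quinn 0, Grace 16, Wendy 29, Maya 21. Wendy and Maya advance.
Runoff: Wendy is ranked above Maya on 29 ballots, Maya above Wendy on 52.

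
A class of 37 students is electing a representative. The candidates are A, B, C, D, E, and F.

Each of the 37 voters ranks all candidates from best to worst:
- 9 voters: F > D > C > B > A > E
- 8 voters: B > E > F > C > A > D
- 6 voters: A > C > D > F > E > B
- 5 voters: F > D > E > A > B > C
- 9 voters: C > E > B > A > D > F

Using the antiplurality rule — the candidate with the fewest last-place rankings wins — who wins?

A

Last-place votes: A 0, B 6, C 5, D 8, E 9, F 9.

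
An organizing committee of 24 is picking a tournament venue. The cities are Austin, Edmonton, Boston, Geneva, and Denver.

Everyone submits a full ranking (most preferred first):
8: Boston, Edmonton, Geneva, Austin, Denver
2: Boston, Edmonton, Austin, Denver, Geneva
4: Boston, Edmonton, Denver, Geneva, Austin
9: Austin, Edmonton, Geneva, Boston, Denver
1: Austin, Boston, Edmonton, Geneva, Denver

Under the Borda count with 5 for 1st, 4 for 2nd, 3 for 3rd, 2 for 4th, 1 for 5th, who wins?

Edmonton

Austin: 8×2 + 2×3 + 4×1 + 9×5 + 1×5 = 76
Edmonton: 8×4 + 2×4 + 4×4 + 9×4 + 1×3 = 95
Boston: 8×5 + 2×5 + 4×5 + 9×2 + 1×4 = 92
Geneva: 8×3 + 2×1 + 4×2 + 9×3 + 1×2 = 63
Denver: 8×1 + 2×2 + 4×3 + 9×1 + 1×1 = 34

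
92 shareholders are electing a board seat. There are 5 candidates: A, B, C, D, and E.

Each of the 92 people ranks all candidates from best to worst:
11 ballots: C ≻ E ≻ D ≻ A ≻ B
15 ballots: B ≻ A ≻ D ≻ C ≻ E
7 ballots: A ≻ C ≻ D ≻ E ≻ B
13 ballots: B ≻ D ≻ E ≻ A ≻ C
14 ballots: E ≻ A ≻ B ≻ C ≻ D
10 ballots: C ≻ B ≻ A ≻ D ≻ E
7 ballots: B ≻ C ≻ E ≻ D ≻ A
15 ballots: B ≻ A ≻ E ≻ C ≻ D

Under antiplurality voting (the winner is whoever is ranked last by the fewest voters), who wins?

A

Last-place votes: A 7, B 18, C 13, D 29, E 25.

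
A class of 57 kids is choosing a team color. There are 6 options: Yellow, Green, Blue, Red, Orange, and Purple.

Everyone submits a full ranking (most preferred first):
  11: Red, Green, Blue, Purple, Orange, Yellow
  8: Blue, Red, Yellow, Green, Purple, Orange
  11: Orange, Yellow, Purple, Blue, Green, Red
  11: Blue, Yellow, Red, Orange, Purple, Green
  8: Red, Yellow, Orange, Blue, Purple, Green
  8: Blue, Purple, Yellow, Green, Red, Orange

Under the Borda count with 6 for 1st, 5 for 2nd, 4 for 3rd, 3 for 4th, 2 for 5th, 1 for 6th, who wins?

Blue

Yellow: 11×1 + 8×4 + 11×5 + 11×5 + 8×5 + 8×4 = 225
Green: 11×5 + 8×3 + 11×2 + 11×1 + 8×1 + 8×3 = 144
Blue: 11×4 + 8×6 + 11×3 + 11×6 + 8×3 + 8×6 = 263
Red: 11×6 + 8×5 + 11×1 + 11×4 + 8×6 + 8×2 = 225
Orange: 11×2 + 8×1 + 11×6 + 11×3 + 8×4 + 8×1 = 169
Purple: 11×3 + 8×2 + 11×4 + 11×2 + 8×2 + 8×5 = 171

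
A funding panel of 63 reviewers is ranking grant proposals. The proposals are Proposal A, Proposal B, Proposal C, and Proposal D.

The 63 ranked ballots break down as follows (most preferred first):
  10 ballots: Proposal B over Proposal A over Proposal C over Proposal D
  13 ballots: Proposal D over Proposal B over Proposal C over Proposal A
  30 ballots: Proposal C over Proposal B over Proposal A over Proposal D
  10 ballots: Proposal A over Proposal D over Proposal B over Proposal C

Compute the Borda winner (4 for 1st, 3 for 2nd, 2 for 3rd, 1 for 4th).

Proposal B

Proposal A: 10×3 + 13×1 + 30×2 + 10×4 = 143
Proposal B: 10×4 + 13×3 + 30×3 + 10×2 = 189
Proposal C: 10×2 + 13×2 + 30×4 + 10×1 = 176
Proposal D: 10×1 + 13×4 + 30×1 + 10×3 = 122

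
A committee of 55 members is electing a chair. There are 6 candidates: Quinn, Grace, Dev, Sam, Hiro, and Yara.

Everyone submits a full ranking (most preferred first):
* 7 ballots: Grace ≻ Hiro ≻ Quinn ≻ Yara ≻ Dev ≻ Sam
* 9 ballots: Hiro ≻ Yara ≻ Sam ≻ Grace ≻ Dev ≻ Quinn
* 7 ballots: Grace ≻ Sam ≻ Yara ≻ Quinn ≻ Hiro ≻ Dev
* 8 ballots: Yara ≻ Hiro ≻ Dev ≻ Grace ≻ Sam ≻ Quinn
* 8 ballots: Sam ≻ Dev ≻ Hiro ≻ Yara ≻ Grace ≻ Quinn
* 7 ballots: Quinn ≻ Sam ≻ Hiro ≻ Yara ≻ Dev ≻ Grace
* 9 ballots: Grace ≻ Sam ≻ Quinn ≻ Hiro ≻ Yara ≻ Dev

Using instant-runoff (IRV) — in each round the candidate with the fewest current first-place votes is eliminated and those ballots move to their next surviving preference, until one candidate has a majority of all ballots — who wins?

Round 1: Quinn 7, Grace 23, Dev 0, Sam 8, Hiro 9, Yara 8. Dev eliminated.
Round 2: Quinn 7, Grace 23, Sam 8, Hiro 9, Yara 8. Quinn eliminated.
Round 3: Grace 23, Sam 15, Hiro 9, Yara 8. Yara eliminated.
Round 4: Grace 23, Sam 15, Hiro 17. Sam eliminated.
Round 5: Grace 23, Hiro 32. Hiro has a majority (≥28).

Hiro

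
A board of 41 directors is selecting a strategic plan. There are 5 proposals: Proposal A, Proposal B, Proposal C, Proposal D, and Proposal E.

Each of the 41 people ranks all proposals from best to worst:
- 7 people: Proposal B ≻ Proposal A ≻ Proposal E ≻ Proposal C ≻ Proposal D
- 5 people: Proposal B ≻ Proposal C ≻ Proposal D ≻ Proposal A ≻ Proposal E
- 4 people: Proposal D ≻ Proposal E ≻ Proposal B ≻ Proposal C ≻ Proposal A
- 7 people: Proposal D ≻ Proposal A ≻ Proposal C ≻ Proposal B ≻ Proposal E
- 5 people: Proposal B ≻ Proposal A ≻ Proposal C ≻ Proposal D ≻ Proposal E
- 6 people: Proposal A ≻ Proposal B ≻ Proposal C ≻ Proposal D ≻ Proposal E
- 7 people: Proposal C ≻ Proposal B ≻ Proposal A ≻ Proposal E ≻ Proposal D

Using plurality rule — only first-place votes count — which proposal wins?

Proposal B

First-place votes: Proposal A 6, Proposal B 17, Proposal C 7, Proposal D 11, Proposal E 0.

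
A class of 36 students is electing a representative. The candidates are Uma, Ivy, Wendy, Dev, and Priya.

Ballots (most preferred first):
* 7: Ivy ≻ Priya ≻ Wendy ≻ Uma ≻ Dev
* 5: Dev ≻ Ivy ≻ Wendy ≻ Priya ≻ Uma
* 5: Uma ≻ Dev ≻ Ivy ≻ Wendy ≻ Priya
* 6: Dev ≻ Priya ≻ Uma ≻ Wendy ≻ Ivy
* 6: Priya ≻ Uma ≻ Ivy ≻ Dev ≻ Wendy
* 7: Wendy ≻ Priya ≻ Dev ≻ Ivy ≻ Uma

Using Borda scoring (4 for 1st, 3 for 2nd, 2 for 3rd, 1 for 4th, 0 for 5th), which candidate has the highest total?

Priya

Uma: 7×1 + 5×0 + 5×4 + 6×2 + 6×3 + 7×0 = 57
Ivy: 7×4 + 5×3 + 5×2 + 6×0 + 6×2 + 7×1 = 72
Wendy: 7×2 + 5×2 + 5×1 + 6×1 + 6×0 + 7×4 = 63
Dev: 7×0 + 5×4 + 5×3 + 6×4 + 6×1 + 7×2 = 79
Priya: 7×3 + 5×1 + 5×0 + 6×3 + 6×4 + 7×3 = 89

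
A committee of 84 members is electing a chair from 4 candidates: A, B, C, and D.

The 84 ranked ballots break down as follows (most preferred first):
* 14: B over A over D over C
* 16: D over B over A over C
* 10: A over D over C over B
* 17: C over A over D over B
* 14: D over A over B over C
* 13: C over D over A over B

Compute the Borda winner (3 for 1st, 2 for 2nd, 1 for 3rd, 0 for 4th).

D

A: 14×2 + 16×1 + 10×3 + 17×2 + 14×2 + 13×1 = 149
B: 14×3 + 16×2 + 10×0 + 17×0 + 14×1 + 13×0 = 88
C: 14×0 + 16×0 + 10×1 + 17×3 + 14×0 + 13×3 = 100
D: 14×1 + 16×3 + 10×2 + 17×1 + 14×3 + 13×2 = 167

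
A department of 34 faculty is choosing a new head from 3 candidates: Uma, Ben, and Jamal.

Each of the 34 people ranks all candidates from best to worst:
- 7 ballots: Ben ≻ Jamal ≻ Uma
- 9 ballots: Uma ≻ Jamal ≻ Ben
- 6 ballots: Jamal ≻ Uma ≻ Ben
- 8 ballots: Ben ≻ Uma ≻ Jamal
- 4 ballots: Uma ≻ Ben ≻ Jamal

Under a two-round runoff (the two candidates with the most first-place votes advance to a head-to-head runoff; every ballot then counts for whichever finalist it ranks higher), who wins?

Uma

Round 1 first-place votes: Uma 13, Ben 15, Jamal 6. Ben and Uma advance.
Runoff: Ben is ranked above Uma on 15 ballots, Uma above Ben on 19.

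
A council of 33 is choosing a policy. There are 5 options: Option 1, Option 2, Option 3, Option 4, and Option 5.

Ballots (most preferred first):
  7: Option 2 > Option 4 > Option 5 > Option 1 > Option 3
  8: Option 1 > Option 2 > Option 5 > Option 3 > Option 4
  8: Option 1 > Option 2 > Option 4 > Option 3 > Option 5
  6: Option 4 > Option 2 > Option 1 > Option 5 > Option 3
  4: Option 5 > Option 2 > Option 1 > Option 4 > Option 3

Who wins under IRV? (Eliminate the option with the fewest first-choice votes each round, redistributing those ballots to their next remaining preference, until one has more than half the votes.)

Option 2

Round 1: Option 1 16, Option 2 7, Option 3 0, Option 4 6, Option 5 4. Option 3 eliminated.
Round 2: Option 1 16, Option 2 7, Option 4 6, Option 5 4. Option 5 eliminated.
Round 3: Option 1 16, Option 2 11, Option 4 6. Option 4 eliminated.
Round 4: Option 1 16, Option 2 17. Option 2 has a majority (≥17).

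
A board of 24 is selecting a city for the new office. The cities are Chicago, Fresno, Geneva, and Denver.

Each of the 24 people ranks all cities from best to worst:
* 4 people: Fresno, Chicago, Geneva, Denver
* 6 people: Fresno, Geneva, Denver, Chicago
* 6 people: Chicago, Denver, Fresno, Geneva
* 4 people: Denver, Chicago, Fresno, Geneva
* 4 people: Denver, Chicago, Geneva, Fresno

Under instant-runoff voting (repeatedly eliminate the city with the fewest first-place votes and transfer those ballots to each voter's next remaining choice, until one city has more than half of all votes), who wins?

Denver

Round 1: Chicago 6, Fresno 10, Geneva 0, Denver 8. Geneva eliminated.
Round 2: Chicago 6, Fresno 10, Denver 8. Chicago eliminated.
Round 3: Fresno 10, Denver 14. Denver has a majority (≥13).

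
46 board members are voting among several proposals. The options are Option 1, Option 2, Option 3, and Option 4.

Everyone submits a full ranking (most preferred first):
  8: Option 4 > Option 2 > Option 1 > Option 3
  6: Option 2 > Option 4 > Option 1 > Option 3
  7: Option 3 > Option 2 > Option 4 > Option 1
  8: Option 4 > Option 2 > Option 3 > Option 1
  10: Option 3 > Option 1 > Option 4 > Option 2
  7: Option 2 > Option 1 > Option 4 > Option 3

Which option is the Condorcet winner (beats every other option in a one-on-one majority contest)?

Option 4

Option 4 vs Option 1: 29–17
Option 4 vs Option 2: 26–20
Option 4 vs Option 3: 29–17
Option 4 beats every other option.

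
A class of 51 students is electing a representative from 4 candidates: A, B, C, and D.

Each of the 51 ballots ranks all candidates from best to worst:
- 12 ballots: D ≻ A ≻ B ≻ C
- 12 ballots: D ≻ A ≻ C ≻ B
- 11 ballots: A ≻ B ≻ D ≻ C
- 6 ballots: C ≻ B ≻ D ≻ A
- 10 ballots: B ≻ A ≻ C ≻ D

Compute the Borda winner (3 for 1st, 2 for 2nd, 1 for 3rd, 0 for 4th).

A: 12×2 + 12×2 + 11×3 + 6×0 + 10×2 = 101
B: 12×1 + 12×0 + 11×2 + 6×2 + 10×3 = 76
C: 12×0 + 12×1 + 11×0 + 6×3 + 10×1 = 40
D: 12×3 + 12×3 + 11×1 + 6×1 + 10×0 = 89

A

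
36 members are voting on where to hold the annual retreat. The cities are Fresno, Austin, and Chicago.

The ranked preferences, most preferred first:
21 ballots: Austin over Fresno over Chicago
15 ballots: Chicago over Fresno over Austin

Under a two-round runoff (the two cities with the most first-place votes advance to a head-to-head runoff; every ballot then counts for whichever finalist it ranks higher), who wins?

Round 1 first-place votes: Fresno 0, Austin 21, Chicago 15. Austin and Chicago advance.
Runoff: Austin is ranked above Chicago on 21 ballots, Chicago above Austin on 15.

Austin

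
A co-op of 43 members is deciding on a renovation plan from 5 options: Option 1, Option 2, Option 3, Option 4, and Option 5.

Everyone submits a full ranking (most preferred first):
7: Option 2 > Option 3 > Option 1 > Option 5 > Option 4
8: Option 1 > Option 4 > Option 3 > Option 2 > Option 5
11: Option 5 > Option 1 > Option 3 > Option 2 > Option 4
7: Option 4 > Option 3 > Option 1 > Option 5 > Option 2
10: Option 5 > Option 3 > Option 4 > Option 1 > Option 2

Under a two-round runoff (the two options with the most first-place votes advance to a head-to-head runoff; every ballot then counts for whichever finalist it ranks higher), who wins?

Round 1 first-place votes: Option 1 8, Option 2 7, Option 3 0, Option 4 7, Option 5 21. Option 5 and Option 1 advance.
Runoff: Option 5 is ranked above Option 1 on 21 ballots, Option 1 above Option 5 on 22.

Option 1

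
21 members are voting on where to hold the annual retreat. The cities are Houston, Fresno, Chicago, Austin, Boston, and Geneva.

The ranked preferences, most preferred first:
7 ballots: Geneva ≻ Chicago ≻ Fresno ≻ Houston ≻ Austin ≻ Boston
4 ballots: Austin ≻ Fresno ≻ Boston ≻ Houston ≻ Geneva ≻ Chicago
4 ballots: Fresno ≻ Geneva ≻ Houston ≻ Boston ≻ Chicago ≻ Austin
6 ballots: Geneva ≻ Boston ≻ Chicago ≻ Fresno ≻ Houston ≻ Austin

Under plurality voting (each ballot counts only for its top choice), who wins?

First-place votes: Houston 0, Fresno 4, Chicago 0, Austin 4, Boston 0, Geneva 13.

Geneva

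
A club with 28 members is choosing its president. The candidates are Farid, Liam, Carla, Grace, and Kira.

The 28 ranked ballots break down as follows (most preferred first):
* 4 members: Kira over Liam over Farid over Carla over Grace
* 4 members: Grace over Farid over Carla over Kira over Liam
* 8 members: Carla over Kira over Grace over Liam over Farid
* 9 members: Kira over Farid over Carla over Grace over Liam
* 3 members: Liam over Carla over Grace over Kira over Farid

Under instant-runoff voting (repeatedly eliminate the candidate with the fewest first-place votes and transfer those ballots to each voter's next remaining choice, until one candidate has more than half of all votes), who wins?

Round 1: Farid 0, Liam 3, Carla 8, Grace 4, Kira 13. Farid eliminated.
Round 2: Liam 3, Carla 8, Grace 4, Kira 13. Liam eliminated.
Round 3: Carla 11, Grace 4, Kira 13. Grace eliminated.
Round 4: Carla 15, Kira 13. Carla has a majority (≥15).

Carla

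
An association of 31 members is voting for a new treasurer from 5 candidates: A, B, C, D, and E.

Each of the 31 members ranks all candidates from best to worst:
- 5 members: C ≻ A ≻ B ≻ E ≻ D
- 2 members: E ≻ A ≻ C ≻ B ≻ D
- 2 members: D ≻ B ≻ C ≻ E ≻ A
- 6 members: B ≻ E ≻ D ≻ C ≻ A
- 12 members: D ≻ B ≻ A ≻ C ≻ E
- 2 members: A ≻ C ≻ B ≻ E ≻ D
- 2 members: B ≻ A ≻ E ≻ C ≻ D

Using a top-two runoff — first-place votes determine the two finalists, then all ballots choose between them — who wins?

Round 1 first-place votes: A 2, B 8, C 5, D 14, E 2. D and B advance.
Runoff: D is ranked above B on 14 ballots, B above D on 17.

B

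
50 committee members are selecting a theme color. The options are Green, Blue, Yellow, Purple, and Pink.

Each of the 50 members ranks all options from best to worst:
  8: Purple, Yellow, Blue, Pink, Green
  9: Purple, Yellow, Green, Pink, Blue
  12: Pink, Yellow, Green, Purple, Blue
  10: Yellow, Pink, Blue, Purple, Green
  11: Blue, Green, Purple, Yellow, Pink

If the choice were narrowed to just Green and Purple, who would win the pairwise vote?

Purple

Green is ranked above Purple on 23 ballots; Purple above Green on 27.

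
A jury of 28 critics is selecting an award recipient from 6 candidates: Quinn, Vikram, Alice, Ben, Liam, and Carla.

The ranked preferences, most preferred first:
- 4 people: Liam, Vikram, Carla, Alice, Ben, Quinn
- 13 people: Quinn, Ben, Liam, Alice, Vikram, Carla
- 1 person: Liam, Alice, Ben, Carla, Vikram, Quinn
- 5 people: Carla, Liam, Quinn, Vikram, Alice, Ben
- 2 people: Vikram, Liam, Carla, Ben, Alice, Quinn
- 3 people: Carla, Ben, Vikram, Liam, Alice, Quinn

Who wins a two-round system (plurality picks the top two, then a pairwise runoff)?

Round 1 first-place votes: Quinn 13, Vikram 2, Alice 0, Ben 0, Liam 5, Carla 8. Quinn and Carla advance.
Runoff: Quinn is ranked above Carla on 13 ballots, Carla above Quinn on 15.

Carla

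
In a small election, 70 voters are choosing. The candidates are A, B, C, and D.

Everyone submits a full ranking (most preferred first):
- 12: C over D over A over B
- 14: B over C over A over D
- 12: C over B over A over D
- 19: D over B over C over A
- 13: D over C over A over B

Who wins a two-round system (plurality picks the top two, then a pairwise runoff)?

Round 1 first-place votes: A 0, B 14, C 24, D 32. D and C advance.
Runoff: D is ranked above C on 32 ballots, C above D on 38.

C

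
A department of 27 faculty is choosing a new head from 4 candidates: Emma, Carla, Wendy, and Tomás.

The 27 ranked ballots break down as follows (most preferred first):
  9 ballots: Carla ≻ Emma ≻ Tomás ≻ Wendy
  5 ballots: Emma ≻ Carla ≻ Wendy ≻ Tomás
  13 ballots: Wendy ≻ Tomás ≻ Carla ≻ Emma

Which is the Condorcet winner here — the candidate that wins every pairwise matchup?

Carla

Carla vs Emma: 22–5
Carla vs Wendy: 14–13
Carla vs Tomás: 14–13
Carla beats every other candidate.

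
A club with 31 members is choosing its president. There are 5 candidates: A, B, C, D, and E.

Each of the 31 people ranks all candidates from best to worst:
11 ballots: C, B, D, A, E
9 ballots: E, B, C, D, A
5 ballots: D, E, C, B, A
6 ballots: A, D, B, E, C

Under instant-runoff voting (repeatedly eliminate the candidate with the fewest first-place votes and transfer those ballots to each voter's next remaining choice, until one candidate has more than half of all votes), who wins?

E

Round 1: A 6, B 0, C 11, D 5, E 9. B eliminated.
Round 2: A 6, C 11, D 5, E 9. D eliminated.
Round 3: A 6, C 11, E 14. A eliminated.
Round 4: C 11, E 20. E has a majority (≥16).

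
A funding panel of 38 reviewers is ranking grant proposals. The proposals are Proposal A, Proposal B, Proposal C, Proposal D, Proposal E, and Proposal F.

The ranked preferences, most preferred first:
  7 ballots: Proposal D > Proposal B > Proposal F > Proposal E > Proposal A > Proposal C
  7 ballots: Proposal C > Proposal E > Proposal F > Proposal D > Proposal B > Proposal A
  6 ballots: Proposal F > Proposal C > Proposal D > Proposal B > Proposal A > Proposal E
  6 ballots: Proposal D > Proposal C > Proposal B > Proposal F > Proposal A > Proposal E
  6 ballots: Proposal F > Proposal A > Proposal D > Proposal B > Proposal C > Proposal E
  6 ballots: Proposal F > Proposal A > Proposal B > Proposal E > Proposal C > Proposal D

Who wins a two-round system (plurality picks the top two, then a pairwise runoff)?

Proposal F

Round 1 first-place votes: Proposal A 0, Proposal B 0, Proposal C 7, Proposal D 13, Proposal E 0, Proposal F 18. Proposal F and Proposal D advance.
Runoff: Proposal F is ranked above Proposal D on 25 ballots, Proposal D above Proposal F on 13.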